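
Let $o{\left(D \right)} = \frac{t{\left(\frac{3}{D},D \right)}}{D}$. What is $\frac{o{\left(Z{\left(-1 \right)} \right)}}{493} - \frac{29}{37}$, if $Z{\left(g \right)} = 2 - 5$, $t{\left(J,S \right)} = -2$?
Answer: $- \frac{42817}{54723} \approx -0.78243$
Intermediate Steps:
$Z{\left(g \right)} = -3$
$o{\left(D \right)} = - \frac{2}{D}$
$\frac{o{\left(Z{\left(-1 \right)} \right)}}{493} - \frac{29}{37} = \frac{\left(-2\right) \frac{1}{-3}}{493} - \frac{29}{37} = \left(-2\right) \left(- \frac{1}{3}\right) \frac{1}{493} - \frac{29}{37} = \frac{2}{3} \cdot \frac{1}{493} - \frac{29}{37} = \frac{2}{1479} - \frac{29}{37} = - \frac{42817}{54723}$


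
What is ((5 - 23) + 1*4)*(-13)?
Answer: 182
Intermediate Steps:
((5 - 23) + 1*4)*(-13) = (-18 + 4)*(-13) = -14*(-13) = 182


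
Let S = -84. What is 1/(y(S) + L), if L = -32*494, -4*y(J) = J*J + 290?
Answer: -2/35289 ≈ -5.6675e-5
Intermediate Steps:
y(J) = -145/2 - J²/4 (y(J) = -(J*J + 290)/4 = -(J² + 290)/4 = -(290 + J²)/4 = -145/2 - J²/4)
L = -15808
1/(y(S) + L) = 1/((-145/2 - ¼*(-84)²) - 15808) = 1/((-145/2 - ¼*7056) - 15808) = 1/((-145/2 - 1764) - 15808) = 1/(-3673/2 - 15808) = 1/(-35289/2) = -2/35289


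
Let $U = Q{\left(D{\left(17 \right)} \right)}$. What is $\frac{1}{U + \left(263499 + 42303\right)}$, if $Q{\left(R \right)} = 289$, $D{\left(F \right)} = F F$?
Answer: $\frac{1}{306091} \approx 3.267 \cdot 10^{-6}$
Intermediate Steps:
$D{\left(F \right)} = F^{2}$
$U = 289$
$\frac{1}{U + \left(263499 + 42303\right)} = \frac{1}{289 + \left(263499 + 42303\right)} = \frac{1}{289 + 305802} = \frac{1}{306091}$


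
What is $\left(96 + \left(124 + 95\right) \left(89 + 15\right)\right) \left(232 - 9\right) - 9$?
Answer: $5100447$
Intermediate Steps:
$\left(96 + \left(124 + 95\right) \left(89 + 15\right)\right) \left(232 - 9\right) - 9 = \left(96 + 219 \cdot 104\right) \left(232 - 9\right) - 9 = \left(96 + 22776\right) 223 - 9 = 22872 \cdot 223 - 9 = 5100456 - 9 = 5100447$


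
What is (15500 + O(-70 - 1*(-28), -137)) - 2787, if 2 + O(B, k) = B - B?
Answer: 12711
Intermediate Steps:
O(B, k) = -2 (O(B, k) = -2 + (B - B) = -2 + 0 = -2)
(15500 + O(-70 - 1*(-28), -137)) - 2787 = (15500 - 2) - 2787 = 15498 - 2787 = 12711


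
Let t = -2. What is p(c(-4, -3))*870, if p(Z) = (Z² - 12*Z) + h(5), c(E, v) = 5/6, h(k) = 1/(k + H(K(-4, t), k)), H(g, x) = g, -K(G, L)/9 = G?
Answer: -1986355/246 ≈ -8074.6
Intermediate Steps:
K(G, L) = -9*G
h(k) = 1/(36 + k) (h(k) = 1/(k - 9*(-4)) = 1/(k + 36) = 1/(36 + k))
c(E, v) = ⅚ (c(E, v) = 5*(⅙) = ⅚)
p(Z) = 1/41 + Z² - 12*Z (p(Z) = (Z² - 12*Z) + 1/(36 + 5) = (Z² - 12*Z) + 1/41 = 1/41 + Z² - 12*Z)
p(c(-4, -3))*870 = (1/41 + (⅚)² - 12*⅚)*870 = (1/41 + 25/36 - 10)*870 = -13699/1476*870 = -1986355/246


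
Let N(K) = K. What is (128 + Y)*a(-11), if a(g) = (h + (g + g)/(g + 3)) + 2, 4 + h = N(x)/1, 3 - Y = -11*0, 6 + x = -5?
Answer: -5371/4 ≈ -1342.8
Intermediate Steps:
x = -11 (x = -6 - 5 = -11)
Y = 3 (Y = 3 - (-11)*0 = 3 - 1*0 = 3 + 0 = 3)
h = -15 (h = -4 - 11/1 = -4 - 11*1 = -4 - 11 = -15)
a(g) = -13 + 2*g/(3 + g) (a(g) = (-15 + (g + g)/(g + 3)) + 2 = (-15 + (2*g)/(3 + g)) + 2 = (-15 + 2*g/(3 + g)) + 2 = -13 + 2*g/(3 + g))
(128 + Y)*a(-11) = (128 + 3)*((-39 - 11*(-11))/(3 - 11)) = 131*((-39 + 121)/(-8)) = 131*(-⅛*82) = 131*(-41/4) = -5371/4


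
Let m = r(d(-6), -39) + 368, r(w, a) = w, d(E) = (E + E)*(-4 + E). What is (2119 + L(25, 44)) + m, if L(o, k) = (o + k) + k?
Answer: 2720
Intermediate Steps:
d(E) = 2*E*(-4 + E) (d(E) = (2*E)*(-4 + E) = 2*E*(-4 + E))
L(o, k) = o + 2*k (L(o, k) = (k + o) + k = o + 2*k)
m = 488 (m = 2*(-6)*(-4 - 6) + 368 = 2*(-6)*(-10) + 368 = 120 + 368 = 488)
(2119 + L(25, 44)) + m = (2119 + (25 + 2*44)) + 488 = (2119 + (25 + 88)) + 488 = (2119 + 113) + 488 = 2232 + 488 = 2720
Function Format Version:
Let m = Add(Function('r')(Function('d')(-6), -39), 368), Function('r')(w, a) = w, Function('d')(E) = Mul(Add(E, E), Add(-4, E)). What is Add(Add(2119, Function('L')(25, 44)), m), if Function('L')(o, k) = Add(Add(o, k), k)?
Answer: 2720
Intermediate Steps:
Function('d')(E) = Mul(2, E, Add(-4, E)) (Function('d')(E) = Mul(Mul(2, E), Add(-4, E)) = Mul(2, E, Add(-4, E)))
Function('L')(o, k) = Add(o, Mul(2, k)) (Function('L')(o, k) = Add(Add(k, o), k) = Add(o, Mul(2, k)))
m = 488 (m = Add(Mul(2, -6, Add(-4, -6)), 368) = Add(Mul(2, -6, -10), 368) = Add(120, 368) = 488)
Add(Add(2119, Function('L')(25, 44)), m) = Add(Add(2119, Add(25, Mul(2, 44))), 488) = Add(Add(2119, Add(25, 88)), 488) = Add(Add(2119, 113), 488) = Add(2232, 488) = 2720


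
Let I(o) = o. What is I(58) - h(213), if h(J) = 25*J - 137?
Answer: -5130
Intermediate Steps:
h(J) = -137 + 25*J
I(58) - h(213) = 58 - (-137 + 25*213) = 58 - (-137 + 5325) = 58 - 1*5188 = 58 - 5188 = -5130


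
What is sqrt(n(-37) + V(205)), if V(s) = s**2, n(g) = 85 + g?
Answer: sqrt(42073) ≈ 205.12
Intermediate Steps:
sqrt(n(-37) + V(205)) = sqrt((85 - 37) + 205**2) = sqrt(48 + 42025) = sqrt(42073)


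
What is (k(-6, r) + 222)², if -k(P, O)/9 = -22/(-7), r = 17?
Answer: 1838736/49 ≈ 37525.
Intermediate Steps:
k(P, O) = -198/7 (k(P, O) = -(-198)/(-7) = -(-198)*(-1)/7 = -9*22/7 = -198/7)
(k(-6, r) + 222)² = (-198/7 + 222)² = (1356/7)² = 1838736/49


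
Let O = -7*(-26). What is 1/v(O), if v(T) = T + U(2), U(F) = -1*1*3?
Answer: 1/179 ≈ 0.0055866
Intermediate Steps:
O = 182
U(F) = -3 (U(F) = -1*3 = -3)
v(T) = -3 + T (v(T) = T - 3 = -3 + T)
1/v(O) = 1/(-3 + 182) = 1/179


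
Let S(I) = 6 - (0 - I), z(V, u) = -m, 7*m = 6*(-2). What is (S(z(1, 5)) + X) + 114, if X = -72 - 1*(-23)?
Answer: 509/7 ≈ 72.714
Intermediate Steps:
m = -12/7 (m = (6*(-2))/7 = (1/7)*(-12) = -12/7 ≈ -1.7143)
z(V, u) = 12/7 (z(V, u) = -1*(-12/7) = 12/7)
X = -49 (X = -72 + 23 = -49)
S(I) = 6 + I (S(I) = 6 - (-1)*I = 6 + I)
(S(z(1, 5)) + X) + 114 = ((6 + 12/7) - 49) + 114 = (54/7 - 49) + 114 = -289/7 + 114 = 509/7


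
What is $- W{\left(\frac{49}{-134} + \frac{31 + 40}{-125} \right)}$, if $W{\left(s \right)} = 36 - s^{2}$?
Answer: $- \frac{9855671679}{280562500} \approx -35.128$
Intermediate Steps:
$- W{\left(\frac{49}{-134} + \frac{31 + 40}{-125} \right)} = - (36 - \left(\frac{49}{-134} + \frac{31 + 40}{-125}\right)^{2}) = - (36 - \left(49 \left(- \frac{1}{134}\right) + 71 \left(- \frac{1}{125}\right)\right)^{2}) = - (36 - \left(- \frac{49}{134} - \frac{71}{125}\right)^{2}) = - (36 - \left(- \frac{15639}{16750}\right)^{2}) = - (36 - \frac{244578321}{280562500}) = \left(-1\right) \frac{9855671679}{280562500} = - \frac{9855671679}{280562500}$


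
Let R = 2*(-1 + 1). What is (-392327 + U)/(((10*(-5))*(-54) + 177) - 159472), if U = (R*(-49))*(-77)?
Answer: 392327/156595 ≈ 2.5054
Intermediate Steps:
R = 0 (R = 2*0 = 0)
U = 0 (U = (0*(-49))*(-77) = 0*(-77) = 0)
(-392327 + U)/(((10*(-5))*(-54) + 177) - 159472) = (-392327 + 0)/(((10*(-5))*(-54) + 177) - 159472) = -392327/((-50*(-54) + 177) - 159472) = -392327/((2700 + 177) - 159472) = -392327/(2877 - 159472) = -392327/(-156595) = -392327*(-1/156595) = 392327/156595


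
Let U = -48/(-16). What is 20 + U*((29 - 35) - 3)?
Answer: -7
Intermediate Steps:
U = 3 (U = -48*(-1/16) = 3)
20 + U*((29 - 35) - 3) = 20 + 3*((29 - 35) - 3) = 20 + 3*(-6 - 3) = 20 + 3*(-9) = 20 - 27 = -7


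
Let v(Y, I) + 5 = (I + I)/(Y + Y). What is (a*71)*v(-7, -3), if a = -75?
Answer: 170400/7 ≈ 24343.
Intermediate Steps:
v(Y, I) = -5 + I/Y (v(Y, I) = -5 + (I + I)/(Y + Y) = -5 + (2*I)/((2*Y)) = -5 + (2*I)*(1/(2*Y)) = -5 + I/Y)
(a*71)*v(-7, -3) = (-75*71)*(-5 - 3/(-7)) = -5325*(-5 - 3*(-1/7)) = -5325*(-5 + 3/7) = -5325*(-32/7) = 170400/7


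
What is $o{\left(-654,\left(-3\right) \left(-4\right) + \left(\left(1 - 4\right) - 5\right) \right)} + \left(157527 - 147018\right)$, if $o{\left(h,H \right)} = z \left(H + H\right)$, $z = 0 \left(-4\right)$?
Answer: $10509$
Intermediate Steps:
$z = 0$
$o{\left(h,H \right)} = 0$ ($o{\left(h,H \right)} = 0 \left(H + H\right) = 0 \cdot 2 H = 0$)
$o{\left(-654,\left(-3\right) \left(-4\right) + \left(\left(1 - 4\right) - 5\right) \right)} + \left(157527 - 147018\right) = 0 + \left(157527 - 147018\right) = 0 + 10509 = 10509$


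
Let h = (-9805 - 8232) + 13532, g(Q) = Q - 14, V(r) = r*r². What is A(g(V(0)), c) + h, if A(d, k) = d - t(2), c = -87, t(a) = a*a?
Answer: -4523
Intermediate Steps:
t(a) = a²
V(r) = r³
g(Q) = -14 + Q
A(d, k) = -4 + d (A(d, k) = d - 1*2² = d - 1*4 = d - 4 = -4 + d)
h = -4505 (h = -18037 + 13532 = -4505)
A(g(V(0)), c) + h = (-4 + (-14 + 0³)) - 4505 = (-4 + (-14 + 0)) - 4505 = (-4 - 14) - 4505 = -18 - 4505 = -4523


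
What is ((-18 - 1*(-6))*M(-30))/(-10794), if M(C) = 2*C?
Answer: -120/1799 ≈ -0.066704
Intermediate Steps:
((-18 - 1*(-6))*M(-30))/(-10794) = ((-18 - 1*(-6))*(2*(-30)))/(-10794) = ((-18 + 6)*(-60))*(-1/10794) = -12*(-60)*(-1/10794) = 720*(-1/10794) = -120/1799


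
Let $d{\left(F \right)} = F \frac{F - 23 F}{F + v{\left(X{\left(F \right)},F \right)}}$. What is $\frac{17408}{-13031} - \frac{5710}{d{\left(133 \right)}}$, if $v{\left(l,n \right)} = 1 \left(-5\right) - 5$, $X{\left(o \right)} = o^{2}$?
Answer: $\frac{1188799883}{2535558949} \approx 0.46885$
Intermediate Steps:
$v{\left(l,n \right)} = -10$ ($v{\left(l,n \right)} = -5 - 5 = -10$)
$d{\left(F \right)} = - \frac{22 F^{2}}{-10 + F}$ ($d{\left(F \right)} = F \frac{F - 23 F}{F - 10} = F \frac{\left(-22\right) F}{-10 + F} = F \left(- \frac{22 F}{-10 + F}\right) = - \frac{22 F^{2}}{-10 + F}$)
$\frac{17408}{-13031} - \frac{5710}{d{\left(133 \right)}} = \frac{17408}{-13031} - \frac{5710}{\left(-22\right) 133^{2} \frac{1}{-10 + 133}} = 17408 \left(- \frac{1}{13031}\right) - \frac{5710}{\left(-22\right) 17689 \cdot \frac{1}{123}} = - \frac{17408}{13031} - \frac{5710}{\left(-22\right) 17689 \cdot \frac{1}{123}} = - \frac{17408}{13031} - \frac{5710}{- \frac{389158}{123}} = - \frac{17408}{13031} - - \frac{351165}{194579} = - \frac{17408}{13031} + \frac{351165}{194579} = \frac{1188799883}{2535558949}$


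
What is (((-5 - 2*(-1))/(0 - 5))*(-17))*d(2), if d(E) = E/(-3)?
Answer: 34/5 ≈ 6.8000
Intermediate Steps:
d(E) = -E/3 (d(E) = E*(-1/3) = -E/3)
(((-5 - 2*(-1))/(0 - 5))*(-17))*d(2) = (((-5 - 2*(-1))/(0 - 5))*(-17))*(-1/3*2) = (((-5 + 2)/(-5))*(-17))*(-2/3) = (-3*(-1/5)*(-17))*(-2/3) = ((3/5)*(-17))*(-2/3) = -51/5*(-2/3) = 34/5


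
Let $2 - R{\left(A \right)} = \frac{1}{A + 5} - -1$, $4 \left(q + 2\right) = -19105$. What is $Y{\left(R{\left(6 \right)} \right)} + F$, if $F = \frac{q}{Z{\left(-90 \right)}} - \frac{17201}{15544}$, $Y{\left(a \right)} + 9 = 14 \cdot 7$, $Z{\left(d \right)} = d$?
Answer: $\frac{16436039}{116580} \approx 140.99$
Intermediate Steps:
$q = - \frac{19113}{4}$ ($q = -2 + \frac{1}{4} \left(-19105\right) = -2 - \frac{19105}{4} = - \frac{19113}{4} \approx -4778.3$)
$R{\left(A \right)} = 1 - \frac{1}{5 + A}$ ($R{\left(A \right)} = 2 - \left(\frac{1}{A + 5} - -1\right) = 2 - \left(\frac{1}{5 + A} + 1\right) = 2 - \left(1 + \frac{1}{5 + A}\right) = 1 - \frac{1}{5 + A}$)
$Y{\left(a \right)} = 89$ ($Y{\left(a \right)} = -9 + 14 \cdot 7 = -9 + 98 = 89$)
$F = \frac{6060419}{116580}$ ($F = - \frac{19113}{4 \left(-90\right)} - \frac{17201}{15544} = \left(- \frac{19113}{4}\right) \left(- \frac{1}{90}\right) - \frac{17201}{15544} = \frac{6371}{120} - \frac{17201}{15544} = \frac{6060419}{116580} \approx 51.985$)
$Y{\left(R{\left(6 \right)} \right)} + F = 89 + \frac{6060419}{116580} = \frac{16436039}{116580}$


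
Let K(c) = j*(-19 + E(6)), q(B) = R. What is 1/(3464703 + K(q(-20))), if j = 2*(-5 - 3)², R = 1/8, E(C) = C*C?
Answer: 1/3466879 ≈ 2.8844e-7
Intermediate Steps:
E(C) = C²
R = ⅛ ≈ 0.12500
q(B) = ⅛
j = 128 (j = 2*(-8)² = 2*64 = 128)
K(c) = 2176 (K(c) = 128*(-19 + 6²) = 128*(-19 + 36) = 128*17 = 2176)
1/(3464703 + K(q(-20))) = 1/(3464703 + 2176) = 1/3466879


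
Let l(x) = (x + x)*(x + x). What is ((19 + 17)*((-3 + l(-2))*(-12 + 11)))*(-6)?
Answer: 2808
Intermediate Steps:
l(x) = 4*x² (l(x) = (2*x)*(2*x) = 4*x²)
((19 + 17)*((-3 + l(-2))*(-12 + 11)))*(-6) = ((19 + 17)*((-3 + 4*(-2)²)*(-12 + 11)))*(-6) = (36*((-3 + 4*4)*(-1)))*(-6) = (36*((-3 + 16)*(-1)))*(-6) = (36*(13*(-1)))*(-6) = (36*(-13))*(-6) = -468*(-6) = 2808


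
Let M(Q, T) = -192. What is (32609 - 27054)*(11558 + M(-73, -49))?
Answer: 63138130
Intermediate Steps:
(32609 - 27054)*(11558 + M(-73, -49)) = (32609 - 27054)*(11558 - 192) = 5555*11366 = 63138130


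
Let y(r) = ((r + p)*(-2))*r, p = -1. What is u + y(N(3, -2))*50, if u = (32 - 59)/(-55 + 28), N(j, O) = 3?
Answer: -599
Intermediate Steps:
y(r) = r*(2 - 2*r) (y(r) = ((r - 1)*(-2))*r = ((-1 + r)*(-2))*r = (2 - 2*r)*r = r*(2 - 2*r))
u = 1 (u = -27/(-27) = -27*(-1/27) = 1)
u + y(N(3, -2))*50 = 1 + (2*3*(1 - 1*3))*50 = 1 + (2*3*(1 - 3))*50 = 1 + (2*3*(-2))*50 = 1 - 12*50 = 1 - 600 = -599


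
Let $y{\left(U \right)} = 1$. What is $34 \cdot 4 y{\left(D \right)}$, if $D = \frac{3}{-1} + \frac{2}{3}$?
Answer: $136$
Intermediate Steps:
$D = - \frac{7}{3}$ ($D = 3 \left(-1\right) + 2 \cdot \frac{1}{3} = -3 + \frac{2}{3} = - \frac{7}{3} \approx -2.3333$)
$34 \cdot 4 y{\left(D \right)} = 34 \cdot 4 \cdot 1 = 136 \cdot 1 = 136$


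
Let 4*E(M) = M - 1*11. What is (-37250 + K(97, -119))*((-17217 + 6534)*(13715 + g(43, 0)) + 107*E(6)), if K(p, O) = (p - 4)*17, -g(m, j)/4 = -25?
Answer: 21056948568935/4 ≈ 5.2642e+12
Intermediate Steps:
g(m, j) = 100 (g(m, j) = -4*(-25) = 100)
E(M) = -11/4 + M/4 (E(M) = (M - 1*11)/4 = (M - 11)/4 = (-11 + M)/4 = -11/4 + M/4)
K(p, O) = -68 + 17*p (K(p, O) = (-4 + p)*17 = -68 + 17*p)
(-37250 + K(97, -119))*((-17217 + 6534)*(13715 + g(43, 0)) + 107*E(6)) = (-37250 + (-68 + 17*97))*((-17217 + 6534)*(13715 + 100) + 107*(-11/4 + (¼)*6)) = (-37250 + (-68 + 1649))*(-10683*13815 + 107*(-11/4 + 3/2)) = (-37250 + 1581)*(-147585645 + 107*(-5/4)) = -35669*(-147585645 - 535/4) = -35669*(-590343115/4) = 21056948568935/4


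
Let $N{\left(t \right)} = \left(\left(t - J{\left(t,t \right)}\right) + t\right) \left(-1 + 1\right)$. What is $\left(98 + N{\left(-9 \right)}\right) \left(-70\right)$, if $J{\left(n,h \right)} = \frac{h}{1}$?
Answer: $-6860$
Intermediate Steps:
$J{\left(n,h \right)} = h$ ($J{\left(n,h \right)} = h 1 = h$)
$N{\left(t \right)} = 0$ ($N{\left(t \right)} = \left(\left(t - t\right) + t\right) \left(-1 + 1\right) = \left(0 + t\right) 0 = t 0 = 0$)
$\left(98 + N{\left(-9 \right)}\right) \left(-70\right) = \left(98 + 0\right) \left(-70\right) = 98 \left(-70\right) = -6860$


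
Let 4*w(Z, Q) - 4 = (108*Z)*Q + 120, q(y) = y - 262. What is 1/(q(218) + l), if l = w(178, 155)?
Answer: 1/744917 ≈ 1.3424e-6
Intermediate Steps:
q(y) = -262 + y
w(Z, Q) = 31 + 27*Q*Z (w(Z, Q) = 1 + ((108*Z)*Q + 120)/4 = 1 + (108*Q*Z + 120)/4 = 1 + (120 + 108*Q*Z)/4 = 1 + (30 + 27*Q*Z) = 31 + 27*Q*Z)
l = 744961 (l = 31 + 27*155*178 = 31 + 744930 = 744961)
1/(q(218) + l) = 1/((-262 + 218) + 744961) = 1/(-44 + 744961) = 1/744917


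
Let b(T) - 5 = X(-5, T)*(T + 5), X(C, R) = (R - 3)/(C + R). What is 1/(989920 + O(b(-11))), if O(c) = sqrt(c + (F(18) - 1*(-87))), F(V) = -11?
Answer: 3959680/3919766425297 - 2*sqrt(303)/3919766425297 ≈ 1.0102e-6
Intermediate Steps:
X(C, R) = (-3 + R)/(C + R)
b(T) = 5 + (-3 + T)*(5 + T)/(-5 + T) (b(T) = 5 + ((-3 + T)/(-5 + T))*(T + 5) = 5 + ((-3 + T)/(-5 + T))*(5 + T) = 5 + (-3 + T)*(5 + T)/(-5 + T))
O(c) = sqrt(76 + c) (O(c) = sqrt(c + (-11 - 1*(-87))) = sqrt(c + (-11 + 87)) = sqrt(c + 76) = sqrt(76 + c))
1/(989920 + O(b(-11))) = 1/(989920 + sqrt(76 + (-40 + (-11)**2 + 7*(-11))/(-5 - 11))) = 1/(989920 + sqrt(76 + (-40 + 121 - 77)/(-16))) = 1/(989920 + sqrt(76 - 1/16*4)) = 1/(989920 + sqrt(76 - 1/4)) = 1/(989920 + sqrt(303/4)) = 1/(989920 + sqrt(303)/2)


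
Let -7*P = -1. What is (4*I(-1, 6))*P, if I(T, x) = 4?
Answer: 16/7 ≈ 2.2857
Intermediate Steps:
P = 1/7 (P = -1/7*(-1) = 1/7 ≈ 0.14286)
(4*I(-1, 6))*P = (4*4)*(1/7) = 16*(1/7) = 16/7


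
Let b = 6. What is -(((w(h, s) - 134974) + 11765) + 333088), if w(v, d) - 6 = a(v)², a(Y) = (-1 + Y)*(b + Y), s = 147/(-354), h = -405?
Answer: -26242265921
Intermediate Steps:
s = -49/118 (s = 147*(-1/354) = -49/118 ≈ -0.41525)
a(Y) = (-1 + Y)*(6 + Y)
w(v, d) = 6 + (-6 + v² + 5*v)²
-(((w(h, s) - 134974) + 11765) + 333088) = -((((6 + (-6 + (-405)² + 5*(-405))²) - 134974) + 11765) + 333088) = -((((6 + (-6 + 164025 - 2025)²) - 134974) + 11765) + 333088) = -((((6 + 161994²) - 134974) + 11765) + 333088) = -((((6 + 26242056036) - 134974) + 11765) + 333088) = -(((26242056042 - 134974) + 11765) + 333088) = -((26241921068 + 11765) + 333088) = -(26241932833 + 333088) = -1*26242265921 = -26242265921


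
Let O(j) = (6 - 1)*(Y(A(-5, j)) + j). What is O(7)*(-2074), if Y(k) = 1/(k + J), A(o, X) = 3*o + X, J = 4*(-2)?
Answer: -575535/8 ≈ -71942.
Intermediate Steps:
J = -8
A(o, X) = X + 3*o
Y(k) = 1/(-8 + k) (Y(k) = 1/(k - 8) = 1/(-8 + k))
O(j) = 5*j + 5/(-23 + j) (O(j) = (6 - 1)*(1/(-8 + (j + 3*(-5))) + j) = 5*(1/(-8 + (j - 15)) + j) = 5*(1/(-8 + (-15 + j)) + j) = 5*(1/(-23 + j) + j) = 5*(j + 1/(-23 + j)) = 5*j + 5/(-23 + j))
O(7)*(-2074) = (5*(1 + 7*(-23 + 7))/(-23 + 7))*(-2074) = (5*(1 + 7*(-16))/(-16))*(-2074) = (5*(-1/16)*(1 - 112))*(-2074) = (5*(-1/16)*(-111))*(-2074) = (555/16)*(-2074) = -575535/8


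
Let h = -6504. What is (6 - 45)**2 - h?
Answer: 8025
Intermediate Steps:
(6 - 45)**2 - h = (6 - 45)**2 - 1*(-6504) = (-39)**2 + 6504 = 1521 + 6504 = 8025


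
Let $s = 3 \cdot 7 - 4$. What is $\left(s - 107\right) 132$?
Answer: $-11880$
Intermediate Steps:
$s = 17$ ($s = 21 - 4 = 17$)
$\left(s - 107\right) 132 = \left(17 - 107\right) 132 = \left(-90\right) 132 = -11880$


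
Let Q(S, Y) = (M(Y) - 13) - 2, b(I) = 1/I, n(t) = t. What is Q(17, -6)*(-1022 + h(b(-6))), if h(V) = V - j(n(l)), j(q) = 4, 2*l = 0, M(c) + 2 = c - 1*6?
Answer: 178553/6 ≈ 29759.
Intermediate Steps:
M(c) = -8 + c (M(c) = -2 + (c - 1*6) = -2 + (c - 6) = -2 + (-6 + c) = -8 + c)
l = 0 (l = (1/2)*0 = 0)
Q(S, Y) = -23 + Y (Q(S, Y) = ((-8 + Y) - 13) - 2 = (-21 + Y) - 2 = -23 + Y)
h(V) = -4 + V (h(V) = V - 1*4 = V - 4 = -4 + V)
Q(17, -6)*(-1022 + h(b(-6))) = (-23 - 6)*(-1022 + (-4 + 1/(-6))) = -29*(-1022 + (-4 - 1/6)) = -29*(-1022 - 25/6) = -29*(-6157/6) = 178553/6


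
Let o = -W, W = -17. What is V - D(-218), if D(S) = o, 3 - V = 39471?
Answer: -39485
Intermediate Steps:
V = -39468 (V = 3 - 1*39471 = 3 - 39471 = -39468)
o = 17 (o = -1*(-17) = 17)
D(S) = 17
V - D(-218) = -39468 - 1*17 = -39468 - 17 = -39485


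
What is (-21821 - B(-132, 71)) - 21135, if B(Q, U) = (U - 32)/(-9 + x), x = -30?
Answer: -42955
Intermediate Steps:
B(Q, U) = 32/39 - U/39 (B(Q, U) = (U - 32)/(-9 - 30) = (-32 + U)/(-39) = (-32 + U)*(-1/39) = 32/39 - U/39)
(-21821 - B(-132, 71)) - 21135 = (-21821 - (32/39 - 1/39*71)) - 21135 = (-21821 - (32/39 - 71/39)) - 21135 = (-21821 - 1*(-1)) - 21135 = (-21821 + 1) - 21135 = -21820 - 21135 = -42955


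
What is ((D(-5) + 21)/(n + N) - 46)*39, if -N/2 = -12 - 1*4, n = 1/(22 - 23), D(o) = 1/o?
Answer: -274014/155 ≈ -1767.8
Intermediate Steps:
n = -1 (n = 1/(-1) = -1)
N = 32 (N = -2*(-12 - 1*4) = -2*(-12 - 4) = -2*(-16) = 32)
((D(-5) + 21)/(n + N) - 46)*39 = ((1/(-5) + 21)/(-1 + 32) - 46)*39 = ((-⅕ + 21)/31 - 46)*39 = ((104/5)*(1/31) - 46)*39 = (104/155 - 46)*39 = -7026/155*39 = -274014/155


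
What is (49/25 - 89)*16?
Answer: -34816/25 ≈ -1392.6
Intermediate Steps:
(49/25 - 89)*16 = -2176/25*16 = -34816/25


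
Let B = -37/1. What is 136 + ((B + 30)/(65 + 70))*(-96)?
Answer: 6344/45 ≈ 140.98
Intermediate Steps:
B = -37 (B = -37*1 = -37)
136 + ((B + 30)/(65 + 70))*(-96) = 136 + ((-37 + 30)/(65 + 70))*(-96) = 136 - 7/135*(-96) = 136 + 224/45 = 6344/45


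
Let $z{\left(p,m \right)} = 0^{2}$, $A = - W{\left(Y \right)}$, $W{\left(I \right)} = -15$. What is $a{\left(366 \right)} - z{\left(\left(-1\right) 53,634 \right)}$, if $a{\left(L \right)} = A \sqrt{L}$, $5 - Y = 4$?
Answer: $15 \sqrt{366} \approx 286.97$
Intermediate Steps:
$Y = 1$ ($Y = 5 - 4 = 1$)
$A = 15$ ($A = \left(-1\right) \left(-15\right) = 15$)
$z{\left(p,m \right)} = 0$
$a{\left(L \right)} = 15 \sqrt{L}$
$a{\left(366 \right)} - z{\left(\left(-1\right) 53,634 \right)} = 15 \sqrt{366} - 0 = 15 \sqrt{366} + 0 = 15 \sqrt{366}$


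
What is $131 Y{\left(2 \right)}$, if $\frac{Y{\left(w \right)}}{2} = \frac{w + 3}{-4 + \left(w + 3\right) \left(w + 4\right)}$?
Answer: $\frac{655}{13} \approx 50.385$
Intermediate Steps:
$Y{\left(w \right)} = \frac{2 \left(3 + w\right)}{-4 + \left(3 + w\right) \left(4 + w\right)}$ ($Y{\left(w \right)} = 2 \frac{w + 3}{-4 + \left(w + 3\right) \left(w + 4\right)} = 2 \frac{3 + w}{-4 + \left(3 + w\right) \left(4 + w\right)} = \frac{2 \left(3 + w\right)}{-4 + \left(3 + w\right) \left(4 + w\right)}$)
$131 Y{\left(2 \right)} = 131 \frac{2 \left(3 + 2\right)}{8 + 2^{2} + 7 \cdot 2} = 131 \cdot 2 \frac{1}{8 + 4 + 14} \cdot 5 = 131 \cdot 2 \cdot \frac{1}{26} \cdot 5 = 131 \cdot \frac{5}{13} = \frac{655}{13}$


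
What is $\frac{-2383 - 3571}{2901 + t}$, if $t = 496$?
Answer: $- \frac{5954}{3397} \approx -1.7527$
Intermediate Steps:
$\frac{-2383 - 3571}{2901 + t} = \frac{-2383 - 3571}{2901 + 496} = - \frac{5954}{3397}$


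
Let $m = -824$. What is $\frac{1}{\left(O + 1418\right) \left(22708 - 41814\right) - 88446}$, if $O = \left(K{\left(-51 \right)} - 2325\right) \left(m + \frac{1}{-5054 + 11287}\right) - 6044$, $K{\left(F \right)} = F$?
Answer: $- \frac{6233}{232602359446266} \approx -2.6797 \cdot 10^{-11}$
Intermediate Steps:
$O = \frac{12165442364}{6233}$ ($O = \left(-51 - 2325\right) \left(-824 + \frac{1}{-5054 + 11287}\right) - 6044 = - 2376 \left(-824 + \frac{1}{6233}\right) - 6044 = \left(-2376\right) \left(- \frac{5135991}{6233}\right) - 6044 = \frac{12203114616}{6233} - 6044 = \frac{12165442364}{6233} \approx 1.9518 \cdot 10^{6}$)
$\frac{1}{\left(O + 1418\right) \left(22708 - 41814\right) - 88446} = \frac{1}{\left(\frac{12165442364}{6233} + 1418\right) \left(22708 - 41814\right) - 88446} = \frac{1}{\frac{12174280758}{6233} \left(-19106\right) - 88446} = \frac{1}{- \frac{232601808162348}{6233} - 88446} = \frac{1}{- \frac{232602359446266}{6233}} = - \frac{6233}{232602359446266}$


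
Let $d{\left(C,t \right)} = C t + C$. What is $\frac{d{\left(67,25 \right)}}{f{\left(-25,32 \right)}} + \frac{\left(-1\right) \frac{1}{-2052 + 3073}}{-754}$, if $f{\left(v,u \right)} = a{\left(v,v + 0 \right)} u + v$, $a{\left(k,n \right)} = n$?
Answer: $- \frac{1341050003}{635113050} \approx -2.1115$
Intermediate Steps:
$d{\left(C,t \right)} = C + C t$
$f{\left(v,u \right)} = v + u v$ ($f{\left(v,u \right)} = \left(v + 0\right) u + v = v u + v = u v + v = v + u v$)
$\frac{d{\left(67,25 \right)}}{f{\left(-25,32 \right)}} + \frac{\left(-1\right) \frac{1}{-2052 + 3073}}{-754} = \frac{67 \left(1 + 25\right)}{\left(-25\right) \left(1 + 32\right)} + \frac{\left(-1\right) \frac{1}{-2052 + 3073}}{-754} = \frac{67 \cdot 26}{\left(-25\right) 33} + - \frac{1}{1021} \left(- \frac{1}{754}\right) = \frac{1742}{-825} + \left(-1\right) \frac{1}{1021} \left(- \frac{1}{754}\right) = 1742 \left(- \frac{1}{825}\right) - - \frac{1}{769834} = - \frac{1742}{825} + \frac{1}{769834} = - \frac{1341050003}{635113050}$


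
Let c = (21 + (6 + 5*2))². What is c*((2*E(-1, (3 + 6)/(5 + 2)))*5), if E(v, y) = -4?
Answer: -54760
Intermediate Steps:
c = 1369 (c = (21 + (6 + 10))² = (21 + 16)² = 37² = 1369)
c*((2*E(-1, (3 + 6)/(5 + 2)))*5) = 1369*((2*(-4))*5) = 1369*(-8*5) = 1369*(-40) = -54760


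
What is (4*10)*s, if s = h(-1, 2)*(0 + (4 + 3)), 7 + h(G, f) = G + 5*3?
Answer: 1960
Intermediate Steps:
h(G, f) = 8 + G (h(G, f) = -7 + (G + 5*3) = -7 + (G + 15) = -7 + (15 + G) = 8 + G)
s = 49 (s = (8 - 1)*(0 + (4 + 3)) = 7*(0 + 7) = 7*7 = 49)
(4*10)*s = (4*10)*49 = 40*49 = 1960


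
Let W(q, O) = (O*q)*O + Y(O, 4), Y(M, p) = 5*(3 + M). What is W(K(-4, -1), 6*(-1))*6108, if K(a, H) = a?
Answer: -971172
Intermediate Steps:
Y(M, p) = 15 + 5*M
W(q, O) = 15 + 5*O + q*O**2 (W(q, O) = (O*q)*O + (15 + 5*O) = q*O**2 + (15 + 5*O) = 15 + 5*O + q*O**2)
W(K(-4, -1), 6*(-1))*6108 = (15 + 5*(6*(-1)) - 4*(6*(-1))**2)*6108 = (15 + 5*(-6) - 4*(-6)**2)*6108 = (15 - 30 - 4*36)*6108 = (15 - 30 - 144)*6108 = -159*6108 = -971172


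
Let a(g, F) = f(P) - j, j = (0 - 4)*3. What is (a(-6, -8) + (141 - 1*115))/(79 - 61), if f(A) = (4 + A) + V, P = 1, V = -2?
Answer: 41/18 ≈ 2.2778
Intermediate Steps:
j = -12 (j = -4*3 = -12)
f(A) = 2 + A (f(A) = (4 + A) - 2 = 2 + A)
a(g, F) = 15 (a(g, F) = (2 + 1) - 1*(-12) = 3 + 12 = 15)
(a(-6, -8) + (141 - 1*115))/(79 - 61) = (15 + (141 - 1*115))/(79 - 61) = (15 + (141 - 115))/18 = (15 + 26)*(1/18) = 41*(1/18) = 41/18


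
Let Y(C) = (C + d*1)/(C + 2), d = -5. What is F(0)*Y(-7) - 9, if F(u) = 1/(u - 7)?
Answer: -327/35 ≈ -9.3428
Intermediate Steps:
Y(C) = (-5 + C)/(2 + C) (Y(C) = (C - 5*1)/(C + 2) = (C - 5)/(2 + C) = (-5 + C)/(2 + C))
F(u) = 1/(-7 + u)
F(0)*Y(-7) - 9 = ((-5 - 7)/(2 - 7))/(-7 + 0) - 9 = (-12/(-5))/(-7) - 9 = -(-1)*(-12)/35 - 9 = -⅐*12/5 - 9 = -12/35 - 9 = -327/35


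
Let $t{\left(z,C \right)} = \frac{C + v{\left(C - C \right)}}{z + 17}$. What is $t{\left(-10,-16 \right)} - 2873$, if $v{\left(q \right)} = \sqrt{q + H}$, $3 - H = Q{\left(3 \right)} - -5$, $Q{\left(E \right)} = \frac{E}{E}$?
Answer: $- \frac{20127}{7} + \frac{i \sqrt{3}}{7} \approx -2875.3 + 0.24744 i$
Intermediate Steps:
$Q{\left(E \right)} = 1$
$H = -3$ ($H = 3 - \left(1 - -5\right) = 3 - \left(1 + 5\right) = 3 - 6 = -3$)
$v{\left(q \right)} = \sqrt{-3 + q}$ ($v{\left(q \right)} = \sqrt{q - 3} = \sqrt{-3 + q}$)
$t{\left(z,C \right)} = \frac{C + i \sqrt{3}}{17 + z}$ ($t{\left(z,C \right)} = \frac{C + \sqrt{-3 + \left(C - C\right)}}{z + 17} = \frac{C + \sqrt{-3 + 0}}{17 + z} = \frac{C + \sqrt{-3}}{17 + z} = \frac{C + i \sqrt{3}}{17 + z}$)
$t{\left(-10,-16 \right)} - 2873 = \frac{-16 + i \sqrt{3}}{17 - 10} - 2873 = \frac{-16 + i \sqrt{3}}{7} - 2873 = \left(- \frac{16}{7} + \frac{i \sqrt{3}}{7}\right) - 2873 = - \frac{20127}{7} + \frac{i \sqrt{3}}{7}$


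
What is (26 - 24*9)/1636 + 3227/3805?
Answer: 2278211/3112490 ≈ 0.73196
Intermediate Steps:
(26 - 24*9)/1636 + 3227/3805 = (26 - 216)*(1/1636) + 3227*(1/3805) = -190*1/1636 + 3227/3805 = -95/818 + 3227/3805 = 2278211/3112490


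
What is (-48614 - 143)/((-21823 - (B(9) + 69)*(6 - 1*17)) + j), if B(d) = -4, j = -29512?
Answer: 48757/50620 ≈ 0.96320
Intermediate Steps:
(-48614 - 143)/((-21823 - (B(9) + 69)*(6 - 1*17)) + j) = (-48614 - 143)/((-21823 - (-4 + 69)*(6 - 1*17)) - 29512) = -48757/((-21823 - 65*(6 - 17)) - 29512) = -48757/((-21823 - 65*(-11)) - 29512) = -48757/((-21823 - 1*(-715)) - 29512) = -48757/((-21823 + 715) - 29512) = -48757/(-21108 - 29512) = -48757/(-50620) = -48757*(-1/50620) = 48757/50620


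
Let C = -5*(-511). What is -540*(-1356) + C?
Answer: 734795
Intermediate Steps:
C = 2555
-540*(-1356) + C = -540*(-1356) + 2555 = 732240 + 2555 = 734795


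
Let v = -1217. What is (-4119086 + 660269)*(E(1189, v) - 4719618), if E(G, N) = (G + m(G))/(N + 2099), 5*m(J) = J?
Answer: 3999450897272499/245 ≈ 1.6324e+13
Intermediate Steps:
m(J) = J/5
E(G, N) = 6*G/(5*(2099 + N)) (E(G, N) = (G + G/5)/(N + 2099) = (6*G/5)/(2099 + N) = 6*G/(5*(2099 + N)))
(-4119086 + 660269)*(E(1189, v) - 4719618) = (-4119086 + 660269)*((6/5)*1189/(2099 - 1217) - 4719618) = -3458817*((6/5)*1189/882 - 4719618) = -3458817*((6/5)*1189*(1/882) - 4719618) = -3458817*(1189/735 - 4719618) = -3458817*(-3468918041/735) = 3999450897272499/245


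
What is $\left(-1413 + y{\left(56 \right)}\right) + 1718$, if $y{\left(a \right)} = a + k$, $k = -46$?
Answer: $315$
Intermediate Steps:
$y{\left(a \right)} = -46 + a$ ($y{\left(a \right)} = a - 46 = -46 + a$)
$\left(-1413 + y{\left(56 \right)}\right) + 1718 = \left(-1413 + \left(-46 + 56\right)\right) + 1718 = \left(-1413 + 10\right) + 1718 = -1403 + 1718 = 315$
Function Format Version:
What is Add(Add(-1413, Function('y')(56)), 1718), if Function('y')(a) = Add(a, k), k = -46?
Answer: 315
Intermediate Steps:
Function('y')(a) = Add(-46, a) (Function('y')(a) = Add(a, -46) = Add(-46, a))
Add(Add(-1413, Function('y')(56)), 1718) = Add(Add(-1413, Add(-46, 56)), 1718) = Add(Add(-1413, 10), 1718) = Add(-1403, 1718) = 315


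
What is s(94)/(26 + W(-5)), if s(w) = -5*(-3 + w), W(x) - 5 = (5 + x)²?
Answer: -455/31 ≈ -14.677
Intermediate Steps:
W(x) = 5 + (5 + x)²
s(w) = 15 - 5*w
s(94)/(26 + W(-5)) = (15 - 5*94)/(26 + (5 + (5 - 5)²)) = (15 - 470)/(26 + (5 + 0²)) = -455/(26 + (5 + 0)) = -455/(26 + 5) = -455/31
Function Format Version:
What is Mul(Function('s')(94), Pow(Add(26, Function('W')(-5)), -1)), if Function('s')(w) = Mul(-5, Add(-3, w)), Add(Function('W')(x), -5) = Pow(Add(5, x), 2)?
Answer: Rational(-455, 31) ≈ -14.677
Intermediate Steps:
Function('W')(x) = Add(5, Pow(Add(5, x), 2))
Function('s')(w) = Add(15, Mul(-5, w))
Mul(Function('s')(94), Pow(Add(26, Function('W')(-5)), -1)) = Mul(Add(15, Mul(-5, 94)), Pow(Add(26, Add(5, Pow(Add(5, -5), 2))), -1)) = Mul(Add(15, -470), Pow(Add(26, Add(5, Pow(0, 2))), -1)) = Mul(-455, Pow(Add(26, Add(5, 0)), -1)) = Mul(-455, Pow(Add(26, 5), -1)) = Mul(-455, Pow(31, -1)) = Mul(-455, Rational(1, 31)) = Rational(-455, 31)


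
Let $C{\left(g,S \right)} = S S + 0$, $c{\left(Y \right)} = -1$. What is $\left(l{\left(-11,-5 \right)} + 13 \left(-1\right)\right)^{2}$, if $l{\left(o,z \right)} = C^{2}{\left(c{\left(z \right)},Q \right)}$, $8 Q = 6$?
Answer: $\frac{10543009}{65536} \approx 160.87$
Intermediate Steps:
$Q = \frac{3}{4}$ ($Q = \frac{1}{8} \cdot 6 = \frac{3}{4} \approx 0.75$)
$C{\left(g,S \right)} = S^{2}$ ($C{\left(g,S \right)} = S^{2} + 0 = S^{2}$)
$l{\left(o,z \right)} = \frac{81}{256}$ ($l{\left(o,z \right)} = \left(\left(\frac{3}{4}\right)^{2}\right)^{2} = \left(\frac{9}{16}\right)^{2} = \frac{81}{256}$)
$\left(l{\left(-11,-5 \right)} + 13 \left(-1\right)\right)^{2} = \left(\frac{81}{256} + 13 \left(-1\right)\right)^{2} = \left(\frac{81}{256} - 13\right)^{2} = \left(- \frac{3247}{256}\right)^{2} = \frac{10543009}{65536}$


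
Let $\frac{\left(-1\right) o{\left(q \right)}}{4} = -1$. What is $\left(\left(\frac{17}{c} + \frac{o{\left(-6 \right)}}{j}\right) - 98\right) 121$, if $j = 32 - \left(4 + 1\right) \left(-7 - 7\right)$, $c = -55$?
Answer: $- \frac{3032117}{255} \approx -11891.0$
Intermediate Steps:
$o{\left(q \right)} = 4$ ($o{\left(q \right)} = \left(-4\right) \left(-1\right) = 4$)
$j = 102$ ($j = 32 - 5 \left(-14\right) = 32 - -70 = 32 + 70 = 102$)
$\left(\left(\frac{17}{c} + \frac{o{\left(-6 \right)}}{j}\right) - 98\right) 121 = \left(\left(\frac{17}{-55} + \frac{4}{102}\right) - 98\right) 121 = \left(\left(17 \left(- \frac{1}{55}\right) + 4 \cdot \frac{1}{102}\right) - 98\right) 121 = \left(\left(- \frac{17}{55} + \frac{2}{51}\right) - 98\right) 121 = \left(- \frac{757}{2805} - 98\right) 121 = \left(- \frac{275647}{2805}\right) 121 = - \frac{3032117}{255}$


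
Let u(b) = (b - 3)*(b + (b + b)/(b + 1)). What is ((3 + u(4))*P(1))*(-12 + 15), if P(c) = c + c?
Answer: 258/5 ≈ 51.600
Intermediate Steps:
u(b) = (-3 + b)*(b + 2*b/(1 + b)) (u(b) = (-3 + b)*(b + (2*b)/(1 + b)) = (-3 + b)*(b + 2*b/(1 + b)))
P(c) = 2*c
((3 + u(4))*P(1))*(-12 + 15) = ((3 + 4*(-9 + 4²)/(1 + 4))*(2*1))*(-12 + 15) = ((3 + 4*(-9 + 16)/5)*2)*3 = ((3 + 4*(⅕)*7)*2)*3 = ((3 + 28/5)*2)*3 = ((43/5)*2)*3 = (86/5)*3 = 258/5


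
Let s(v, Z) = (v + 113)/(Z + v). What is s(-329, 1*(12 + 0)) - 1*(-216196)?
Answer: 68534348/317 ≈ 2.1620e+5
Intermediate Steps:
s(v, Z) = (113 + v)/(Z + v)
s(-329, 1*(12 + 0)) - 1*(-216196) = (113 - 329)/(1*(12 + 0) - 329) - 1*(-216196) = -216/(1*12 - 329) + 216196 = -216/(12 - 329) + 216196 = -216/(-317) + 216196 = -1/317*(-216) + 216196 = 216/317 + 216196 = 68534348/317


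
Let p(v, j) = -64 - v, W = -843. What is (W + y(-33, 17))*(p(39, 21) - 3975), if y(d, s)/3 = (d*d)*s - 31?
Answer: -222671034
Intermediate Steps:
y(d, s) = -93 + 3*s*d² (y(d, s) = 3*((d*d)*s - 31) = 3*(d²*s - 31) = 3*(s*d² - 31) = 3*(-31 + s*d²) = -93 + 3*s*d²)
(W + y(-33, 17))*(p(39, 21) - 3975) = (-843 + (-93 + 3*17*(-33)²))*((-64 - 1*39) - 3975) = (-843 + (-93 + 3*17*1089))*((-64 - 39) - 3975) = (-843 + (-93 + 55539))*(-103 - 3975) = (-843 + 55446)*(-4078) = 54603*(-4078) = -222671034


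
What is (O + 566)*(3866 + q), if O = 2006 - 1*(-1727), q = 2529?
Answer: 27492105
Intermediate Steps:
O = 3733 (O = 2006 + 1727 = 3733)
(O + 566)*(3866 + q) = (3733 + 566)*(3866 + 2529) = 4299*6395 = 27492105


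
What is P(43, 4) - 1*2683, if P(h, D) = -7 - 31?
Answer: -2721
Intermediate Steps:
P(h, D) = -38
P(43, 4) - 1*2683 = -38 - 1*2683 = -38 - 2683 = -2721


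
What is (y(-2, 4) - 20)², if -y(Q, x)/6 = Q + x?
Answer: 1024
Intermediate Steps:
y(Q, x) = -6*Q - 6*x (y(Q, x) = -6*(Q + x) = -6*Q - 6*x)
(y(-2, 4) - 20)² = ((-6*(-2) - 6*4) - 20)² = ((12 - 24) - 20)² = (-12 - 20)² = (-32)² = 1024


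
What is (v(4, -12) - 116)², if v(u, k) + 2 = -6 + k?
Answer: 18496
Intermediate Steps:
v(u, k) = -8 + k (v(u, k) = -2 + (-6 + k) = -8 + k)
(v(4, -12) - 116)² = ((-8 - 12) - 116)² = (-20 - 116)² = (-136)² = 18496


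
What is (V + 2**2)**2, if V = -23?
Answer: 361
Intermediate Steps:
(V + 2**2)**2 = (-23 + 2**2)**2 = (-23 + 4)**2 = (-19)**2 = 361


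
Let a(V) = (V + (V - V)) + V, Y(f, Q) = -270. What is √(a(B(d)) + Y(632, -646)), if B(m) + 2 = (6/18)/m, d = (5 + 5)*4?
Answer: I*√246585/30 ≈ 16.552*I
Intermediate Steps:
d = 40 (d = 10*4 = 40)
B(m) = -2 + 1/(3*m) (B(m) = -2 + (6/18)/m = -2 + (6*(1/18))/m = -2 + 1/(3*m))
a(V) = 2*V (a(V) = (V + 0) + V = V + V = 2*V)
√(a(B(d)) + Y(632, -646)) = √(2*(-2 + (⅓)/40) - 270) = √(2*(-2 + (⅓)*(1/40)) - 270) = √(2*(-2 + 1/120) - 270) = √(2*(-239/120) - 270) = √(-239/60 - 270) = √(-16439/60) = I*√246585/30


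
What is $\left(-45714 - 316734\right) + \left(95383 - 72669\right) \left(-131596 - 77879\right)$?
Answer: $-4758377598$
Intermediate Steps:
$\left(-45714 - 316734\right) + \left(95383 - 72669\right) \left(-131596 - 77879\right) = -362448 + 22714 \left(-209475\right) = -362448 - 4758015150 = -4758377598$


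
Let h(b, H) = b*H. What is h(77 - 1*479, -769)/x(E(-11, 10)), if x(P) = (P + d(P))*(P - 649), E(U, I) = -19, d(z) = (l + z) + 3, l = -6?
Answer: 154569/13694 ≈ 11.287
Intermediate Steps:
d(z) = -3 + z (d(z) = (-6 + z) + 3 = -3 + z)
h(b, H) = H*b
x(P) = (-649 + P)*(-3 + 2*P) (x(P) = (P + (-3 + P))*(P - 649) = (-3 + 2*P)*(-649 + P) = (-649 + P)*(-3 + 2*P))
h(77 - 1*479, -769)/x(E(-11, 10)) = (-769*(77 - 1*479))/(1947 - 1301*(-19) + 2*(-19)²) = (-769*(77 - 479))/(1947 + 24719 + 2*361) = (-769*(-402))/(1947 + 24719 + 722) = 309138/27388 = 309138*(1/27388) = 154569/13694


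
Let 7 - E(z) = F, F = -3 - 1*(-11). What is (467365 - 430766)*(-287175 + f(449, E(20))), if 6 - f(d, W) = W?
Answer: -10510061632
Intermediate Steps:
F = 8 (F = -3 + 11 = 8)
E(z) = -1 (E(z) = 7 - 1*8 = 7 - 8 = -1)
f(d, W) = 6 - W
(467365 - 430766)*(-287175 + f(449, E(20))) = (467365 - 430766)*(-287175 + (6 - 1*(-1))) = 36599*(-287175 + (6 + 1)) = 36599*(-287175 + 7) = 36599*(-287168) = -10510061632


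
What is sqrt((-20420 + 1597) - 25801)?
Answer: 4*I*sqrt(2789) ≈ 211.24*I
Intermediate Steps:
sqrt((-20420 + 1597) - 25801) = sqrt(-18823 - 25801) = sqrt(-44624) = 4*I*sqrt(2789)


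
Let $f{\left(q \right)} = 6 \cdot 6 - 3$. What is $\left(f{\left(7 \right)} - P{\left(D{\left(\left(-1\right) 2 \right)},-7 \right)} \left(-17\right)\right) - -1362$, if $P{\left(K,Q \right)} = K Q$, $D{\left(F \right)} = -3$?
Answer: $1752$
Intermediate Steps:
$f{\left(q \right)} = 33$ ($f{\left(q \right)} = 36 - 3 = 33$)
$\left(f{\left(7 \right)} - P{\left(D{\left(\left(-1\right) 2 \right)},-7 \right)} \left(-17\right)\right) - -1362 = \left(33 - \left(-3\right) \left(-7\right) \left(-17\right)\right) - -1362 = \left(33 - 21 \left(-17\right)\right) + 1362 = \left(33 - -357\right) + 1362 = \left(33 + 357\right) + 1362 = 390 + 1362 = 1752$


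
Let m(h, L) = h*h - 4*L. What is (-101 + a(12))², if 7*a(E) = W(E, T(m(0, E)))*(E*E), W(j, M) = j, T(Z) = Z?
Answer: 1042441/49 ≈ 21274.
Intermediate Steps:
m(h, L) = h² - 4*L
a(E) = E³/7 (a(E) = (E*(E*E))/7 = (E*E²)/7 = E³/7)
(-101 + a(12))² = (-101 + (⅐)*12³)² = (-101 + (⅐)*1728)² = (-101 + 1728/7)² = (1021/7)² = 1042441/49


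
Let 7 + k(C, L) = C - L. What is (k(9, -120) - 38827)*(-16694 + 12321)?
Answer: 169256965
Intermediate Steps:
k(C, L) = -7 + C - L (k(C, L) = -7 + (C - L) = -7 + C - L)
(k(9, -120) - 38827)*(-16694 + 12321) = ((-7 + 9 - 1*(-120)) - 38827)*(-16694 + 12321) = ((-7 + 9 + 120) - 38827)*(-4373) = (122 - 38827)*(-4373) = -38705*(-4373) = 169256965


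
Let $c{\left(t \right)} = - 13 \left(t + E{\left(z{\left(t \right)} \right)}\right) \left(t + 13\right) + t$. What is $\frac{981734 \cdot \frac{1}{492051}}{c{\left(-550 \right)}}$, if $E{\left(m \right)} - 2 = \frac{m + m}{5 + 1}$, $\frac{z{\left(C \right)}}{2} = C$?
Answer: $- \frac{490867}{1571078986869} \approx -3.1244 \cdot 10^{-7}$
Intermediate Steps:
$z{\left(C \right)} = 2 C$
$E{\left(m \right)} = 2 + \frac{m}{3}$ ($E{\left(m \right)} = 2 + \frac{m + m}{5 + 1} = 2 + \frac{2 m}{6} = 2 + 2 m \frac{1}{6} = 2 + \frac{m}{3}$)
$c{\left(t \right)} = t - 13 \left(2 + \frac{5 t}{3}\right) \left(13 + t\right)$ ($c{\left(t \right)} = - 13 \left(t + \left(2 + \frac{2 t}{3}\right)\right) \left(t + 13\right) + t = - 13 \left(t + \left(2 + \frac{2 t}{3}\right)\right) \left(13 + t\right) + t = - 13 \left(2 + \frac{5 t}{3}\right) \left(13 + t\right) + t = t - 13 \left(2 + \frac{5 t}{3}\right) \left(13 + t\right)$)
$\frac{981734 \cdot \frac{1}{492051}}{c{\left(-550 \right)}} = \frac{981734 \cdot \frac{1}{492051}}{-338 - - \frac{506000}{3} - \frac{65 \left(-550\right)^{2}}{3}} = \frac{981734 \cdot \frac{1}{492051}}{-338 + \frac{506000}{3} - \frac{19662500}{3}} = \frac{981734}{492051 \left(-338 + \frac{506000}{3} - \frac{19662500}{3}\right)} = \frac{981734}{492051 \left(-6385838\right)} = \frac{981734}{492051} \left(- \frac{1}{6385838}\right) = - \frac{490867}{1571078986869}$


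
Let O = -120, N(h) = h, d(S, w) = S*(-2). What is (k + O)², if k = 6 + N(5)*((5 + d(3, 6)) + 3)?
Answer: 10816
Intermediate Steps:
d(S, w) = -2*S
k = 16 (k = 6 + 5*((5 - 2*3) + 3) = 6 + 5*((5 - 6) + 3) = 6 + 5*(-1 + 3) = 6 + 5*2 = 6 + 10 = 16)
(k + O)² = (16 - 120)² = (-104)² = 10816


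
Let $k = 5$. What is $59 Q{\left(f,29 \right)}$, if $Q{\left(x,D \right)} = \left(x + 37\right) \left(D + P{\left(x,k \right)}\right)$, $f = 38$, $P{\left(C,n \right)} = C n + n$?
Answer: $991200$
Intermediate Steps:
$P{\left(C,n \right)} = n + C n$
$Q{\left(x,D \right)} = \left(37 + x\right) \left(5 + D + 5 x\right)$ ($Q{\left(x,D \right)} = \left(x + 37\right) \left(D + 5 \left(1 + x\right)\right) = \left(37 + x\right) \left(D + \left(5 + 5 x\right)\right) = \left(37 + x\right) \left(5 + D + 5 x\right)$)
$59 Q{\left(f,29 \right)} = 59 \left(185 + 5 \cdot 38^{2} + 37 \cdot 29 + 190 \cdot 38 + 29 \cdot 38\right) = 59 \left(185 + 5 \cdot 1444 + 1073 + 7220 + 1102\right) = 59 \left(185 + 7220 + 1073 + 7220 + 1102\right) = 59 \cdot 16800 = 991200$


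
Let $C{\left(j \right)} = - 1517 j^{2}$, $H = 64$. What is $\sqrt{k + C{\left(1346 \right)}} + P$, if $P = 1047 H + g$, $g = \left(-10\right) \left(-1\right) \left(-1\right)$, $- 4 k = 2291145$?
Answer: $66998 + \frac{i \sqrt{10995783833}}{2} \approx 66998.0 + 52430.0 i$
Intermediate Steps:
$k = - \frac{2291145}{4}$ ($k = \left(- \frac{1}{4}\right) 2291145 = - \frac{2291145}{4} \approx -5.7279 \cdot 10^{5}$)
$g = -10$ ($g = 10 \left(-1\right) = -10$)
$P = 66998$ ($P = 1047 \cdot 64 - 10 = 67008 - 10 = 66998$)
$\sqrt{k + C{\left(1346 \right)}} + P = \sqrt{- \frac{2291145}{4} - 1517 \cdot 1346^{2}} + 66998 = \sqrt{- \frac{2291145}{4} - 2748373172} + 66998 = \sqrt{- \frac{10995783833}{4}} + 66998 = \frac{i \sqrt{10995783833}}{2} + 66998 = 66998 + \frac{i \sqrt{10995783833}}{2}$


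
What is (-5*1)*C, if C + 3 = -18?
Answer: 105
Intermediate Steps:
C = -21 (C = -3 - 18 = -21)
(-5*1)*C = -5*1*(-21) = -5*(-21) = 105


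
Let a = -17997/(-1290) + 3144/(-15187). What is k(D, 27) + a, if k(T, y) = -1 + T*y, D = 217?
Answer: 38344896673/6530410 ≈ 5871.7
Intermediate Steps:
a = 89754893/6530410 (a = -17997*(-1/1290) + 3144*(-1/15187) = 5999/430 - 3144/15187 = 89754893/6530410 ≈ 13.744)
k(D, 27) + a = (-1 + 217*27) + 89754893/6530410 = (-1 + 5859) + 89754893/6530410 = 5858 + 89754893/6530410 = 38344896673/6530410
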